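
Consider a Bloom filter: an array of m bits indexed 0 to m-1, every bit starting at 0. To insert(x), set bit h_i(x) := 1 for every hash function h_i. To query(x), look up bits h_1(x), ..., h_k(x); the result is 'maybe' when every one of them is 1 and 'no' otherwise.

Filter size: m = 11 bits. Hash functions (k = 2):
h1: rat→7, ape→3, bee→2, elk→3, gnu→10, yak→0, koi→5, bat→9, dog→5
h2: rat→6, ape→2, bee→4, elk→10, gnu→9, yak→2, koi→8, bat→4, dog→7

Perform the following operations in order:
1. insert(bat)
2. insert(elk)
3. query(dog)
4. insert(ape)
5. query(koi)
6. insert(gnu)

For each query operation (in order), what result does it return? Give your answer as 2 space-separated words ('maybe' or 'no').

Answer: no no

Derivation:
Start: bits=00000000000
Op 1: insert bat -> sets bits 4 9 -> bits=00001000010
Op 2: insert elk -> sets bits 3 10 -> bits=00011000011
Op 3: query dog -> checks bit5=0, bit7=0 (has a 0) -> no
Op 4: insert ape -> sets bits 2 3 -> bits=00111000011
Op 5: query koi -> checks bit5=0, bit8=0 (has a 0) -> no
Op 6: insert gnu -> sets bits 9 10 -> bits=00111000011
Query results in order: no no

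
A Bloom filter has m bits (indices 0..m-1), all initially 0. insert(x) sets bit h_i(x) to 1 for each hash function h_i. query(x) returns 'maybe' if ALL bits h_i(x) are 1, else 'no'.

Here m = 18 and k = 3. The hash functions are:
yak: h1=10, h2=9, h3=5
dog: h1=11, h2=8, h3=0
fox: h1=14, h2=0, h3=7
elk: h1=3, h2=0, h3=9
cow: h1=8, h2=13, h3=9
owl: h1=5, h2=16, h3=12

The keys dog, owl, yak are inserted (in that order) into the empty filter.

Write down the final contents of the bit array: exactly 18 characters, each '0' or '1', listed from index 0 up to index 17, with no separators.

Start: bits=000000000000000000
After insert 'dog': sets bits 0 8 11 -> bits=100000001001000000
After insert 'owl': sets bits 5 12 16 -> bits=100001001001100010
After insert 'yak': sets bits 5 9 10 -> bits=100001001111100010

Answer: 100001001111100010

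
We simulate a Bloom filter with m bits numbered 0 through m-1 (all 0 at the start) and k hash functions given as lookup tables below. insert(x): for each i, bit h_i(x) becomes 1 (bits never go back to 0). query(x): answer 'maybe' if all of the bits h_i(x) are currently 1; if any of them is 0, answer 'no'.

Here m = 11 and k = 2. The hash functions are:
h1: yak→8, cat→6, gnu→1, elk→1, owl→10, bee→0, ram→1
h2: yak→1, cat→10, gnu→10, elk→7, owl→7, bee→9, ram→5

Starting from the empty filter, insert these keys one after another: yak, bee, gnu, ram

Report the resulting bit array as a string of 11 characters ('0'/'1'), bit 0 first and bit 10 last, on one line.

Answer: 11000100111

Derivation:
Start: bits=00000000000
After insert 'yak': sets bits 1 8 -> bits=01000000100
After insert 'bee': sets bits 0 9 -> bits=11000000110
After insert 'gnu': sets bits 1 10 -> bits=11000000111
After insert 'ram': sets bits 1 5 -> bits=11000100111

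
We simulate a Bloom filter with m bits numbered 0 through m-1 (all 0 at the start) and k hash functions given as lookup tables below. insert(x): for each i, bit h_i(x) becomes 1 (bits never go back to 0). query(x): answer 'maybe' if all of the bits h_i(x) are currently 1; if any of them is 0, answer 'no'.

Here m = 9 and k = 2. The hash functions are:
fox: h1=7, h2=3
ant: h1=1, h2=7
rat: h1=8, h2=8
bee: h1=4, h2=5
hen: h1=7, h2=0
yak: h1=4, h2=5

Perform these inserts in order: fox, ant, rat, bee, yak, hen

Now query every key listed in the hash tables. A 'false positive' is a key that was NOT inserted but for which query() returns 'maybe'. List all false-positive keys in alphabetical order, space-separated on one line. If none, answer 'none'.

Answer: none

Derivation:
Start: bits=000000000
After insert 'fox': sets bits 3 7 -> bits=000100010
After insert 'ant': sets bits 1 7 -> bits=010100010
After insert 'rat': sets bits 8 -> bits=010100011
After insert 'bee': sets bits 4 5 -> bits=010111011
After insert 'yak': sets bits 4 5 -> bits=010111011
After insert 'hen': sets bits 0 7 -> bits=110111011
Not inserted: (none) — query each against bits=110111011:
False positives (alphabetical): none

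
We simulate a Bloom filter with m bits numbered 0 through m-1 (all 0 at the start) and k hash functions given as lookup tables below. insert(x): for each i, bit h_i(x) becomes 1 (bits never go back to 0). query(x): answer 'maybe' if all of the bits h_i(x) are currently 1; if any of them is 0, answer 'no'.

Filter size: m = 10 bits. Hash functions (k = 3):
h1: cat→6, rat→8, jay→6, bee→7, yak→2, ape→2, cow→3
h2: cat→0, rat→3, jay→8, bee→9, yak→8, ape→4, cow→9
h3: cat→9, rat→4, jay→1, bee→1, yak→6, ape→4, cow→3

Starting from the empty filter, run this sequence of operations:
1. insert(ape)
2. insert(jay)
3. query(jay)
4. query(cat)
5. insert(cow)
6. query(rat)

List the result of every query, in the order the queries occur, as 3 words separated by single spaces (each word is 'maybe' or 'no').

Start: bits=0000000000
Op 1: insert ape -> sets bits 2 4 -> bits=0010100000
Op 2: insert jay -> sets bits 1 6 8 -> bits=0110101010
Op 3: query jay -> checks bit1=1, bit6=1, bit8=1 (all 1) -> maybe
Op 4: query cat -> checks bit0=0, bit6=1, bit9=0 (has a 0) -> no
Op 5: insert cow -> sets bits 3 9 -> bits=0111101011
Op 6: query rat -> checks bit3=1, bit4=1, bit8=1 (all 1) -> maybe
Query results in order: maybe no maybe

Answer: maybe no maybe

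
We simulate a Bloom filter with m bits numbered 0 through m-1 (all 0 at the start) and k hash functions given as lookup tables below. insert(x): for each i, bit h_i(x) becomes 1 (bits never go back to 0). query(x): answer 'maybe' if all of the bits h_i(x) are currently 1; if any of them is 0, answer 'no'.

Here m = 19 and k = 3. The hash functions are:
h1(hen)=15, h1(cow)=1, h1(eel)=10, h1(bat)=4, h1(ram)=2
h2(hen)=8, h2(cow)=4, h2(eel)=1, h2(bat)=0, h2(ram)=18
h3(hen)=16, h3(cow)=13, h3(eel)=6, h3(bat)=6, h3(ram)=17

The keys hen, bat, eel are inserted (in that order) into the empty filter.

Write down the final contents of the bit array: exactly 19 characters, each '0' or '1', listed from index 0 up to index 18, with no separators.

Answer: 1100101010100001100

Derivation:
Start: bits=0000000000000000000
After insert 'hen': sets bits 8 15 16 -> bits=0000000010000001100
After insert 'bat': sets bits 0 4 6 -> bits=1000101010000001100
After insert 'eel': sets bits 1 6 10 -> bits=1100101010100001100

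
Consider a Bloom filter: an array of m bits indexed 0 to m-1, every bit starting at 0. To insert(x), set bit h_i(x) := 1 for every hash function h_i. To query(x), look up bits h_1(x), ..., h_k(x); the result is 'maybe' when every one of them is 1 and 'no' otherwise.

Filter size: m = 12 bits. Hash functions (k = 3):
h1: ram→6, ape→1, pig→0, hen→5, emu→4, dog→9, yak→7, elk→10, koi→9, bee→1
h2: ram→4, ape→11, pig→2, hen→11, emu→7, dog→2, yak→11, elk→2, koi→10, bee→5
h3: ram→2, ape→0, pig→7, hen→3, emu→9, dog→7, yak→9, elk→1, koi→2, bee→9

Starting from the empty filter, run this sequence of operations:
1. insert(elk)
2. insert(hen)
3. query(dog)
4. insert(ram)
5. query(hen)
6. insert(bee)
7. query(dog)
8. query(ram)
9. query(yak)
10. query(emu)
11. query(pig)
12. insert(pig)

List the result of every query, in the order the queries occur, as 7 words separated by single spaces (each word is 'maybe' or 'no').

Start: bits=000000000000
Op 1: insert elk -> sets bits 1 2 10 -> bits=011000000010
Op 2: insert hen -> sets bits 3 5 11 -> bits=011101000011
Op 3: query dog -> checks bit2=1, bit7=0, bit9=0 (has a 0) -> no
Op 4: insert ram -> sets bits 2 4 6 -> bits=011111100011
Op 5: query hen -> checks bit3=1, bit5=1, bit11=1 (all 1) -> maybe
Op 6: insert bee -> sets bits 1 5 9 -> bits=011111100111
Op 7: query dog -> checks bit2=1, bit7=0, bit9=1 (has a 0) -> no
Op 8: query ram -> checks bit2=1, bit4=1, bit6=1 (all 1) -> maybe
Op 9: query yak -> checks bit7=0, bit9=1, bit11=1 (has a 0) -> no
Op 10: query emu -> checks bit4=1, bit7=0, bit9=1 (has a 0) -> no
Op 11: query pig -> checks bit0=0, bit2=1, bit7=0 (has a 0) -> no
Op 12: insert pig -> sets bits 0 2 7 -> bits=111111110111
Query results in order: no maybe no maybe no no no

Answer: no maybe no maybe no no no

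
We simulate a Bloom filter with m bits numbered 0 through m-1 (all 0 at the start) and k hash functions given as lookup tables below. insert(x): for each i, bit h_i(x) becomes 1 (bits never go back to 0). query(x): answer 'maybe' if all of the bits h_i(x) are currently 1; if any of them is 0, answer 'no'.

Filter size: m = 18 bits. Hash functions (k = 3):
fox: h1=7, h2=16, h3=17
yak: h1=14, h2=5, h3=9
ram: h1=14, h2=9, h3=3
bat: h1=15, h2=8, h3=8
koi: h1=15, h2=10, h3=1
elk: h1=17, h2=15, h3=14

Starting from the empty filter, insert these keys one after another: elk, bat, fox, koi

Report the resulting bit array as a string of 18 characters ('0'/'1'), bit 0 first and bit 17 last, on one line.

Answer: 010000011010001111

Derivation:
Start: bits=000000000000000000
After insert 'elk': sets bits 14 15 17 -> bits=000000000000001101
After insert 'bat': sets bits 8 15 -> bits=000000001000001101
After insert 'fox': sets bits 7 16 17 -> bits=000000011000001111
After insert 'koi': sets bits 1 10 15 -> bits=010000011010001111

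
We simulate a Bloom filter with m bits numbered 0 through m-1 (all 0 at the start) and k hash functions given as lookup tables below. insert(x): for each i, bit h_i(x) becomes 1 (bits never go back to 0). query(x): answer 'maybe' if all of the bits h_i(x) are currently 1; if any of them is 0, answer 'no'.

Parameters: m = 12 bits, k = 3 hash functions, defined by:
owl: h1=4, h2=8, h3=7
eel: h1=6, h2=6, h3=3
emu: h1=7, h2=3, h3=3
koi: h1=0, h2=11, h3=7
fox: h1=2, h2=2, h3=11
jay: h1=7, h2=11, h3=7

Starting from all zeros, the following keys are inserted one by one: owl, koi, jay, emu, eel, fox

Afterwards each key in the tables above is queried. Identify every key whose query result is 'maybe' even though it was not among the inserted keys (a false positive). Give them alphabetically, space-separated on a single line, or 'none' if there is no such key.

Start: bits=000000000000
After insert 'owl': sets bits 4 7 8 -> bits=000010011000
After insert 'koi': sets bits 0 7 11 -> bits=100010011001
After insert 'jay': sets bits 7 11 -> bits=100010011001
After insert 'emu': sets bits 3 7 -> bits=100110011001
After insert 'eel': sets bits 3 6 -> bits=100110111001
After insert 'fox': sets bits 2 11 -> bits=101110111001
Not inserted: (none) — query each against bits=101110111001:
False positives (alphabetical): none

Answer: none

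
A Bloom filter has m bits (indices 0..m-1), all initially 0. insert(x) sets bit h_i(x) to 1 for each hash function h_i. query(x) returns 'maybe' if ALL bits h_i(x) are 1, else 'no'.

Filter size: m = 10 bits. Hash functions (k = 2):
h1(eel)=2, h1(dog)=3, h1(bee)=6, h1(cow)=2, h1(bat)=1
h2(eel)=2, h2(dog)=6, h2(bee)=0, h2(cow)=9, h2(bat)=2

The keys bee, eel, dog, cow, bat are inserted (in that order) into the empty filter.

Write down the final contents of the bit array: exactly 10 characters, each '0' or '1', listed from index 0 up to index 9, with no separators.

Answer: 1111001001

Derivation:
Start: bits=0000000000
After insert 'bee': sets bits 0 6 -> bits=1000001000
After insert 'eel': sets bits 2 -> bits=1010001000
After insert 'dog': sets bits 3 6 -> bits=1011001000
After insert 'cow': sets bits 2 9 -> bits=1011001001
After insert 'bat': sets bits 1 2 -> bits=1111001001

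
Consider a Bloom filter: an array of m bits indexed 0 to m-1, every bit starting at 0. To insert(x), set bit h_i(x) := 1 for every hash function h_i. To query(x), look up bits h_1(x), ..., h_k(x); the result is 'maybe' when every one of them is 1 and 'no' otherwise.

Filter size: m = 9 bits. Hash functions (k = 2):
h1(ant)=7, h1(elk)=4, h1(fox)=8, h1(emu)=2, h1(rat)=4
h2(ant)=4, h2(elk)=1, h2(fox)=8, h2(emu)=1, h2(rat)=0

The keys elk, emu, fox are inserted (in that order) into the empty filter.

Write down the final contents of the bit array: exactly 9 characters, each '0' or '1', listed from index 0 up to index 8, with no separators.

Start: bits=000000000
After insert 'elk': sets bits 1 4 -> bits=010010000
After insert 'emu': sets bits 1 2 -> bits=011010000
After insert 'fox': sets bits 8 -> bits=011010001

Answer: 011010001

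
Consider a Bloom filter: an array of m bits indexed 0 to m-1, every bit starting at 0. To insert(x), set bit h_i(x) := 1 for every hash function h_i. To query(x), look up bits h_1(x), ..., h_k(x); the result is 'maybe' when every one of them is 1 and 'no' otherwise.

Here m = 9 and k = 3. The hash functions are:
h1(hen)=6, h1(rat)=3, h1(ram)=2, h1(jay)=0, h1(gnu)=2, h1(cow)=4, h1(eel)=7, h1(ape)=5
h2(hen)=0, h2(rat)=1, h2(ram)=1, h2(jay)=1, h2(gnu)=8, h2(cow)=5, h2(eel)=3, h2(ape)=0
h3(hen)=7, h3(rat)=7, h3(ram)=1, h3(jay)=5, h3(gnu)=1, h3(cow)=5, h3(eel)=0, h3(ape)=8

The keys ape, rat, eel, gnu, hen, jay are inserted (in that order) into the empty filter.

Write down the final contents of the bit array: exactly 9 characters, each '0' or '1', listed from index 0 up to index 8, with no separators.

Answer: 111101111

Derivation:
Start: bits=000000000
After insert 'ape': sets bits 0 5 8 -> bits=100001001
After insert 'rat': sets bits 1 3 7 -> bits=110101011
After insert 'eel': sets bits 0 3 7 -> bits=110101011
After insert 'gnu': sets bits 1 2 8 -> bits=111101011
After insert 'hen': sets bits 0 6 7 -> bits=111101111
After insert 'jay': sets bits 0 1 5 -> bits=111101111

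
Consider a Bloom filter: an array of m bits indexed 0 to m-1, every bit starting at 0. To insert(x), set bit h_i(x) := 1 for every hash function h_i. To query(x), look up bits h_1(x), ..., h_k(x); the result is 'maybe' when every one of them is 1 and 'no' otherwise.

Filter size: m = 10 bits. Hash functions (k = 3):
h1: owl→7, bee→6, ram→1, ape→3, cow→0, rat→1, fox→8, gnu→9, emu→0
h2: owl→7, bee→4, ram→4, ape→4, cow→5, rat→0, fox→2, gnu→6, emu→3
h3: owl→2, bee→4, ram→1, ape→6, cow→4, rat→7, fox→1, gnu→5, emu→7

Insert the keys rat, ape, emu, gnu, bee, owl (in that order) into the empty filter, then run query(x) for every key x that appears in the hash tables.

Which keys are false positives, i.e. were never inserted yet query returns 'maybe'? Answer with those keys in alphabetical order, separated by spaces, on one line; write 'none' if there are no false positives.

Start: bits=0000000000
After insert 'rat': sets bits 0 1 7 -> bits=1100000100
After insert 'ape': sets bits 3 4 6 -> bits=1101101100
After insert 'emu': sets bits 0 3 7 -> bits=1101101100
After insert 'gnu': sets bits 5 6 9 -> bits=1101111101
After insert 'bee': sets bits 4 6 -> bits=1101111101
After insert 'owl': sets bits 2 7 -> bits=1111111101
Not inserted: cow fox ram — query each against bits=1111111101:
query cow: checks bit0=1, bit4=1, bit5=1 (all 1) -> maybe => FALSE POSITIVE
query fox: checks bit1=1, bit2=1, bit8=0 (has a 0) -> no => not a false positive
query ram: checks bit1=1, bit4=1 (all 1) -> maybe => FALSE POSITIVE
False positives (alphabetical): cow ram

Answer: cow ram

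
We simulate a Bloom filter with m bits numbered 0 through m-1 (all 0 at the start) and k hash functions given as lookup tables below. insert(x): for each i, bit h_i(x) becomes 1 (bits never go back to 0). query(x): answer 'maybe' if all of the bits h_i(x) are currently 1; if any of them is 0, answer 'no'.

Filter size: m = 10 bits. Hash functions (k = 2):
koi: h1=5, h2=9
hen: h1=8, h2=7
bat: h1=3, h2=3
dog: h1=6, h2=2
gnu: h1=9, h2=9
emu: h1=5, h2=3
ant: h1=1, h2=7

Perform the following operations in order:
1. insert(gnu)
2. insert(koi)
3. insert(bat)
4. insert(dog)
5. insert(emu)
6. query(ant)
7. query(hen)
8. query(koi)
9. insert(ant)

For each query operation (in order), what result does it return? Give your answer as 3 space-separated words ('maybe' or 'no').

Start: bits=0000000000
Op 1: insert gnu -> sets bits 9 -> bits=0000000001
Op 2: insert koi -> sets bits 5 9 -> bits=0000010001
Op 3: insert bat -> sets bits 3 -> bits=0001010001
Op 4: insert dog -> sets bits 2 6 -> bits=0011011001
Op 5: insert emu -> sets bits 3 5 -> bits=0011011001
Op 6: query ant -> checks bit1=0, bit7=0 (has a 0) -> no
Op 7: query hen -> checks bit7=0, bit8=0 (has a 0) -> no
Op 8: query koi -> checks bit5=1, bit9=1 (all 1) -> maybe
Op 9: insert ant -> sets bits 1 7 -> bits=0111011101
Query results in order: no no maybe

Answer: no no maybe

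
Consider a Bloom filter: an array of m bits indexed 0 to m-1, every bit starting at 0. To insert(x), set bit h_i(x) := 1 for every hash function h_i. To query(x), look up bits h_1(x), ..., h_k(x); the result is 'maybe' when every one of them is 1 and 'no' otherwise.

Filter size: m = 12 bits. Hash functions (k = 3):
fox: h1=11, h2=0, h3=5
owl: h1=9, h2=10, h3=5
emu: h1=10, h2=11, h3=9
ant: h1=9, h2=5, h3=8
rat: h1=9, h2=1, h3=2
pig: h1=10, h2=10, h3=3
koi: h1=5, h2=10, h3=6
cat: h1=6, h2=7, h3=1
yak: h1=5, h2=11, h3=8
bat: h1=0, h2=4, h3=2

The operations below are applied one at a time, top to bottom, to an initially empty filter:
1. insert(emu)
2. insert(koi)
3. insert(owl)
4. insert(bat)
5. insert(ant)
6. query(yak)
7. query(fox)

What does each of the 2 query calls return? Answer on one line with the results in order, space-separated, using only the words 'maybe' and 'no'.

Answer: maybe maybe

Derivation:
Start: bits=000000000000
Op 1: insert emu -> sets bits 9 10 11 -> bits=000000000111
Op 2: insert koi -> sets bits 5 6 10 -> bits=000001100111
Op 3: insert owl -> sets bits 5 9 10 -> bits=000001100111
Op 4: insert bat -> sets bits 0 2 4 -> bits=101011100111
Op 5: insert ant -> sets bits 5 8 9 -> bits=101011101111
Op 6: query yak -> checks bit5=1, bit8=1, bit11=1 (all 1) -> maybe
Op 7: query fox -> checks bit0=1, bit5=1, bit11=1 (all 1) -> maybe
Query results in order: maybe maybe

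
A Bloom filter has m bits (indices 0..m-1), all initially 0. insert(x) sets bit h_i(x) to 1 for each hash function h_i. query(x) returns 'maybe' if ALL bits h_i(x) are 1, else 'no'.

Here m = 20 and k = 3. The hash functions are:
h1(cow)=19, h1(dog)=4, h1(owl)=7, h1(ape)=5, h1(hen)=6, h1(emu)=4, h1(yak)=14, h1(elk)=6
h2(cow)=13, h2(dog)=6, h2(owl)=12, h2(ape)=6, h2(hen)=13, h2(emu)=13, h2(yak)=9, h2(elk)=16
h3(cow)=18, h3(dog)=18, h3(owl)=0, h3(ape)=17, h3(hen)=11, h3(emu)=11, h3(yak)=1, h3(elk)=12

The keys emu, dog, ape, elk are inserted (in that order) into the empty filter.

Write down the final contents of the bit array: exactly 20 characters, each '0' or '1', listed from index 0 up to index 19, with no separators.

Start: bits=00000000000000000000
After insert 'emu': sets bits 4 11 13 -> bits=00001000000101000000
After insert 'dog': sets bits 4 6 18 -> bits=00001010000101000010
After insert 'ape': sets bits 5 6 17 -> bits=00001110000101000110
After insert 'elk': sets bits 6 12 16 -> bits=00001110000111001110

Answer: 00001110000111001110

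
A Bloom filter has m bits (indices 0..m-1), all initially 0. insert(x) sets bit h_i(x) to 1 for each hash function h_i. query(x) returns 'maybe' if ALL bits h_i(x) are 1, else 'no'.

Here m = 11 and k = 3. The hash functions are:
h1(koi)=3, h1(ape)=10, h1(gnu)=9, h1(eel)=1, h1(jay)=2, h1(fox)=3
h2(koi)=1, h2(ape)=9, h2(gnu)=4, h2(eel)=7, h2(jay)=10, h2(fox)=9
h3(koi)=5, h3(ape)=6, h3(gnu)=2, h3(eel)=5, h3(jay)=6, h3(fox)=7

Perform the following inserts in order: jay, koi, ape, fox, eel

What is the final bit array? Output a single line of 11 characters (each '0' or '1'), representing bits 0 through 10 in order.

Start: bits=00000000000
After insert 'jay': sets bits 2 6 10 -> bits=00100010001
After insert 'koi': sets bits 1 3 5 -> bits=01110110001
After insert 'ape': sets bits 6 9 10 -> bits=01110110011
After insert 'fox': sets bits 3 7 9 -> bits=01110111011
After insert 'eel': sets bits 1 5 7 -> bits=01110111011

Answer: 01110111011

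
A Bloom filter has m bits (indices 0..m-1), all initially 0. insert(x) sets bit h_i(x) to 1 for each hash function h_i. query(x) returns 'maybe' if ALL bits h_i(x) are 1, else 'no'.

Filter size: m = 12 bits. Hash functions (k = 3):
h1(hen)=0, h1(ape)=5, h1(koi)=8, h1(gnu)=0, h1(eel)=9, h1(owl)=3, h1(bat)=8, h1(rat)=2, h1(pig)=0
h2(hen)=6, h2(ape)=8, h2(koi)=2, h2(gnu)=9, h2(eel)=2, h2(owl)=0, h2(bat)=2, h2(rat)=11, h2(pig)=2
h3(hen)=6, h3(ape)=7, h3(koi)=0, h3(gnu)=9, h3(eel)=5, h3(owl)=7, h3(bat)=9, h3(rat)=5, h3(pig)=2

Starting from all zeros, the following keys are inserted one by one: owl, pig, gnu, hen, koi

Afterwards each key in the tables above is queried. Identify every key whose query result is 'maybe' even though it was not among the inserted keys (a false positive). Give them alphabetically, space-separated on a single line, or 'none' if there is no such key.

Start: bits=000000000000
After insert 'owl': sets bits 0 3 7 -> bits=100100010000
After insert 'pig': sets bits 0 2 -> bits=101100010000
After insert 'gnu': sets bits 0 9 -> bits=101100010100
After insert 'hen': sets bits 0 6 -> bits=101100110100
After insert 'koi': sets bits 0 2 8 -> bits=101100111100
Not inserted: ape bat eel rat — query each against bits=101100111100:
query ape: checks bit5=0, bit7=1, bit8=1 (has a 0) -> no => not a false positive
query bat: checks bit2=1, bit8=1, bit9=1 (all 1) -> maybe => FALSE POSITIVE
query eel: checks bit2=1, bit5=0, bit9=1 (has a 0) -> no => not a false positive
query rat: checks bit2=1, bit5=0, bit11=0 (has a 0) -> no => not a false positive
False positives (alphabetical): bat

Answer: bat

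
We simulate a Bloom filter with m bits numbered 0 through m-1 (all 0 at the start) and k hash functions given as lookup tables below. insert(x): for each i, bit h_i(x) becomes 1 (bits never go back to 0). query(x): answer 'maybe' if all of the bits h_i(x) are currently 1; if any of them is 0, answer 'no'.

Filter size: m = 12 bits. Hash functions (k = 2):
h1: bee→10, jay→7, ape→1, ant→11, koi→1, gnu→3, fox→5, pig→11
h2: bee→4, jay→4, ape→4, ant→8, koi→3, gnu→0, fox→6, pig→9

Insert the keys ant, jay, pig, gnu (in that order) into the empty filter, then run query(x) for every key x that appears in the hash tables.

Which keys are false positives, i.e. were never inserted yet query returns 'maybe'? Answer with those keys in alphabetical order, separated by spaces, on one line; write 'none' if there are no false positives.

Start: bits=000000000000
After insert 'ant': sets bits 8 11 -> bits=000000001001
After insert 'jay': sets bits 4 7 -> bits=000010011001
After insert 'pig': sets bits 9 11 -> bits=000010011101
After insert 'gnu': sets bits 0 3 -> bits=100110011101
Not inserted: ape bee fox koi — query each against bits=100110011101:
query ape: checks bit1=0, bit4=1 (has a 0) -> no => not a false positive
query bee: checks bit4=1, bit10=0 (has a 0) -> no => not a false positive
query fox: checks bit5=0, bit6=0 (has a 0) -> no => not a false positive
query koi: checks bit1=0, bit3=1 (has a 0) -> no => not a false positive
False positives (alphabetical): none

Answer: none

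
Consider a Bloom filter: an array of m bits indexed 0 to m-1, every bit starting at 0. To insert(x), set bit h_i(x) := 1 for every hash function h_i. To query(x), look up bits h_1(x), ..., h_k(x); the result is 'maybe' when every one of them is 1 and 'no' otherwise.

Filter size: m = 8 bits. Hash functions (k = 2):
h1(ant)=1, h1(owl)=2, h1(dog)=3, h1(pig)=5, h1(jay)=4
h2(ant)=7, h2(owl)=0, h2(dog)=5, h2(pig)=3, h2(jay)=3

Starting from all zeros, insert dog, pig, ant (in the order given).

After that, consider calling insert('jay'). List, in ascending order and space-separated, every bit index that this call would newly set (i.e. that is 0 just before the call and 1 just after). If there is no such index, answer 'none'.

Start: bits=00000000
After insert 'dog': sets bits 3 5 -> bits=00010100
After insert 'pig': sets bits 3 5 -> bits=00010100
After insert 'ant': sets bits 1 7 -> bits=01010101
insert 'jay' would touch bits 3 4; currently bit3=1, bit4=0
Bits that are 0 among those (would change 0->1): 4

Answer: 4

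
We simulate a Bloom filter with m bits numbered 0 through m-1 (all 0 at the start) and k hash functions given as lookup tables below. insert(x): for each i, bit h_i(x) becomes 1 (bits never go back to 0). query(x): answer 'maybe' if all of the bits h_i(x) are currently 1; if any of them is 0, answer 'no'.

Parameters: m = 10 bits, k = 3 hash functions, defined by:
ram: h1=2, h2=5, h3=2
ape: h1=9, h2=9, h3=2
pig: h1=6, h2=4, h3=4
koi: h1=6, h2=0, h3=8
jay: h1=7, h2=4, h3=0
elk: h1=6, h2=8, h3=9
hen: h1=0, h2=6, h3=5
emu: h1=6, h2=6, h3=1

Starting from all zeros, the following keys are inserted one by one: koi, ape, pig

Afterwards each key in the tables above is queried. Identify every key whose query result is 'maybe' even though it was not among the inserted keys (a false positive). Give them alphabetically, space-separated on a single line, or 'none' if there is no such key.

Answer: elk

Derivation:
Start: bits=0000000000
After insert 'koi': sets bits 0 6 8 -> bits=1000001010
After insert 'ape': sets bits 2 9 -> bits=1010001011
After insert 'pig': sets bits 4 6 -> bits=1010101011
Not inserted: elk emu hen jay ram — query each against bits=1010101011:
query elk: checks bit6=1, bit8=1, bit9=1 (all 1) -> maybe => FALSE POSITIVE
query emu: checks bit1=0, bit6=1 (has a 0) -> no => not a false positive
query hen: checks bit0=1, bit5=0, bit6=1 (has a 0) -> no => not a false positive
query jay: checks bit0=1, bit4=1, bit7=0 (has a 0) -> no => not a false positive
query ram: checks bit2=1, bit5=0 (has a 0) -> no => not a false positive
False positives (alphabetical): elk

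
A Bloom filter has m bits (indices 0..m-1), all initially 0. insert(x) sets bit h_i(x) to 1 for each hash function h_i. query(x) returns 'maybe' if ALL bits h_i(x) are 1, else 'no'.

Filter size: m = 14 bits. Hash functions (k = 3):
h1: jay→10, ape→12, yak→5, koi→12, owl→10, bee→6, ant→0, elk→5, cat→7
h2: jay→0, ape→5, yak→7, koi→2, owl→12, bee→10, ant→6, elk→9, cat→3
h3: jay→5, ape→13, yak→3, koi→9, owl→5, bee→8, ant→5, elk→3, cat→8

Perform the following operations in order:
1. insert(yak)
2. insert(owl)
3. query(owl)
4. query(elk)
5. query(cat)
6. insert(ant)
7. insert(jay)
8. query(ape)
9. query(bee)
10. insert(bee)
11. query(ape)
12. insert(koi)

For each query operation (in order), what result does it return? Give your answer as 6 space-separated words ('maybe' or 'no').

Start: bits=00000000000000
Op 1: insert yak -> sets bits 3 5 7 -> bits=00010101000000
Op 2: insert owl -> sets bits 5 10 12 -> bits=00010101001010
Op 3: query owl -> checks bit5=1, bit10=1, bit12=1 (all 1) -> maybe
Op 4: query elk -> checks bit3=1, bit5=1, bit9=0 (has a 0) -> no
Op 5: query cat -> checks bit3=1, bit7=1, bit8=0 (has a 0) -> no
Op 6: insert ant -> sets bits 0 5 6 -> bits=10010111001010
Op 7: insert jay -> sets bits 0 5 10 -> bits=10010111001010
Op 8: query ape -> checks bit5=1, bit12=1, bit13=0 (has a 0) -> no
Op 9: query bee -> checks bit6=1, bit8=0, bit10=1 (has a 0) -> no
Op 10: insert bee -> sets bits 6 8 10 -> bits=10010111101010
Op 11: query ape -> checks bit5=1, bit12=1, bit13=0 (has a 0) -> no
Op 12: insert koi -> sets bits 2 9 12 -> bits=10110111111010
Query results in order: maybe no no no no no

Answer: maybe no no no no no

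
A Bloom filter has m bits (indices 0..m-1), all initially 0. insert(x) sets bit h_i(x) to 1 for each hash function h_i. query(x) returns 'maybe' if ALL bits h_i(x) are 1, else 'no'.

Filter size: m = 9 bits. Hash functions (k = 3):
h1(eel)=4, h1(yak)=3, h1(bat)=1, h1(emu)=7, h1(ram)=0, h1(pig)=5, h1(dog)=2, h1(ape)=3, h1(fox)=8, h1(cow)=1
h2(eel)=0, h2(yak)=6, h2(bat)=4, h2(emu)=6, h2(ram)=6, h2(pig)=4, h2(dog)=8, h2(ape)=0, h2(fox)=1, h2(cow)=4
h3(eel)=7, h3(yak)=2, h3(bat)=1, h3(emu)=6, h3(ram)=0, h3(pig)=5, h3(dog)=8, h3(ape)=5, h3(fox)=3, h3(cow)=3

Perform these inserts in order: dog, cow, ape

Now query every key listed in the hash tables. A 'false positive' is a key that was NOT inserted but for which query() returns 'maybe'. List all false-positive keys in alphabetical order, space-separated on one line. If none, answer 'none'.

Answer: bat fox pig

Derivation:
Start: bits=000000000
After insert 'dog': sets bits 2 8 -> bits=001000001
After insert 'cow': sets bits 1 3 4 -> bits=011110001
After insert 'ape': sets bits 0 3 5 -> bits=111111001
Not inserted: bat eel emu fox pig ram yak — query each against bits=111111001:
query bat: checks bit1=1, bit4=1 (all 1) -> maybe => FALSE POSITIVE
query eel: checks bit0=1, bit4=1, bit7=0 (has a 0) -> no => not a false positive
query emu: checks bit6=0, bit7=0 (has a 0) -> no => not a false positive
query fox: checks bit1=1, bit3=1, bit8=1 (all 1) -> maybe => FALSE POSITIVE
query pig: checks bit4=1, bit5=1 (all 1) -> maybe => FALSE POSITIVE
query ram: checks bit0=1, bit6=0 (has a 0) -> no => not a false positive
query yak: checks bit2=1, bit3=1, bit6=0 (has a 0) -> no => not a false positive
False positives (alphabetical): bat fox pig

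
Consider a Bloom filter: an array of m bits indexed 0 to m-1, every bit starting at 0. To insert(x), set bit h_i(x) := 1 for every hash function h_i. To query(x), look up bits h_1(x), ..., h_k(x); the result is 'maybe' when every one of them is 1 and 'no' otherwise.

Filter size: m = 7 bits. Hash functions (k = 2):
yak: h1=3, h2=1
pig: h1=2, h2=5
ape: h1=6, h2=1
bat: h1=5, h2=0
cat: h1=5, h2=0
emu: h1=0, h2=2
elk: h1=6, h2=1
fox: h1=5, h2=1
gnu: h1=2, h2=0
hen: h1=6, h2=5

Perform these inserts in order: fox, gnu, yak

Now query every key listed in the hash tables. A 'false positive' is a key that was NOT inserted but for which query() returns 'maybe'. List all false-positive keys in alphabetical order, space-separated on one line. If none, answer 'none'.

Start: bits=0000000
After insert 'fox': sets bits 1 5 -> bits=0100010
After insert 'gnu': sets bits 0 2 -> bits=1110010
After insert 'yak': sets bits 1 3 -> bits=1111010
Not inserted: ape bat cat elk emu hen pig — query each against bits=1111010:
query ape: checks bit1=1, bit6=0 (has a 0) -> no => not a false positive
query bat: checks bit0=1, bit5=1 (all 1) -> maybe => FALSE POSITIVE
query cat: checks bit0=1, bit5=1 (all 1) -> maybe => FALSE POSITIVE
query elk: checks bit1=1, bit6=0 (has a 0) -> no => not a false positive
query emu: checks bit0=1, bit2=1 (all 1) -> maybe => FALSE POSITIVE
query hen: checks bit5=1, bit6=0 (has a 0) -> no => not a false positive
query pig: checks bit2=1, bit5=1 (all 1) -> maybe => FALSE POSITIVE
False positives (alphabetical): bat cat emu pig

Answer: bat cat emu pig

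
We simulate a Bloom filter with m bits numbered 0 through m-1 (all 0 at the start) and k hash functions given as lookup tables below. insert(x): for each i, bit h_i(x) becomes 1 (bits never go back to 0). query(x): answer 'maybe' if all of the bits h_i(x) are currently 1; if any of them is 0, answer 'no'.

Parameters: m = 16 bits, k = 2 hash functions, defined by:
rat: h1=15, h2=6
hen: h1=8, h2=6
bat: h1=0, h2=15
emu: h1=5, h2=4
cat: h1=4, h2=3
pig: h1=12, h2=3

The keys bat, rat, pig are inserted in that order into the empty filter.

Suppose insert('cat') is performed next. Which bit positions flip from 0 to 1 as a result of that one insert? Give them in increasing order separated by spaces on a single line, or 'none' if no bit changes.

Start: bits=0000000000000000
After insert 'bat': sets bits 0 15 -> bits=1000000000000001
After insert 'rat': sets bits 6 15 -> bits=1000001000000001
After insert 'pig': sets bits 3 12 -> bits=1001001000001001
insert 'cat' would touch bits 3 4; currently bit3=1, bit4=0
Bits that are 0 among those (would change 0->1): 4

Answer: 4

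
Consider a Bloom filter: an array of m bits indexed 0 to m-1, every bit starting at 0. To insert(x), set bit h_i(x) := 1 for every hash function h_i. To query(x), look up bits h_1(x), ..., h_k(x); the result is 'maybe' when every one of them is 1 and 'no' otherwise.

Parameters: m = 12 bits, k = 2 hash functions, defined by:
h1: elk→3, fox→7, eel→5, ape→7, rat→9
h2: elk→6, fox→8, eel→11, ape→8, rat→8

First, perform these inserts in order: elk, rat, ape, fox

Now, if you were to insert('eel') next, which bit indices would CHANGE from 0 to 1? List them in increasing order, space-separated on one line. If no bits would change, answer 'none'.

Answer: 5 11

Derivation:
Start: bits=000000000000
After insert 'elk': sets bits 3 6 -> bits=000100100000
After insert 'rat': sets bits 8 9 -> bits=000100101100
After insert 'ape': sets bits 7 8 -> bits=000100111100
After insert 'fox': sets bits 7 8 -> bits=000100111100
insert 'eel' would touch bits 5 11; currently bit5=0, bit11=0
Bits that are 0 among those (would change 0->1): 5 11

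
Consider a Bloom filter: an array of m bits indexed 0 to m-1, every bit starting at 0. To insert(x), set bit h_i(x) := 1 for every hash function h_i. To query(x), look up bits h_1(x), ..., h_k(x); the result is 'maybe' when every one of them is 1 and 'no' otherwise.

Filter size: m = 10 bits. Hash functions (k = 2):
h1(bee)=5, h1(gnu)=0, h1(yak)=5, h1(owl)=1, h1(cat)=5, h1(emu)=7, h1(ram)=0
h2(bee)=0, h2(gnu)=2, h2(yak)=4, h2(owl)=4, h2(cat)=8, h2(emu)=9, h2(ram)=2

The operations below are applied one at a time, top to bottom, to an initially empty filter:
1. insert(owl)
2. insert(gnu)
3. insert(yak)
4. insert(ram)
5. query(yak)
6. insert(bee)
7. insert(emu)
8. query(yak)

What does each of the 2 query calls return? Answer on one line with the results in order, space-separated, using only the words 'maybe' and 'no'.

Start: bits=0000000000
Op 1: insert owl -> sets bits 1 4 -> bits=0100100000
Op 2: insert gnu -> sets bits 0 2 -> bits=1110100000
Op 3: insert yak -> sets bits 4 5 -> bits=1110110000
Op 4: insert ram -> sets bits 0 2 -> bits=1110110000
Op 5: query yak -> checks bit4=1, bit5=1 (all 1) -> maybe
Op 6: insert bee -> sets bits 0 5 -> bits=1110110000
Op 7: insert emu -> sets bits 7 9 -> bits=1110110101
Op 8: query yak -> checks bit4=1, bit5=1 (all 1) -> maybe
Query results in order: maybe maybe

Answer: maybe maybe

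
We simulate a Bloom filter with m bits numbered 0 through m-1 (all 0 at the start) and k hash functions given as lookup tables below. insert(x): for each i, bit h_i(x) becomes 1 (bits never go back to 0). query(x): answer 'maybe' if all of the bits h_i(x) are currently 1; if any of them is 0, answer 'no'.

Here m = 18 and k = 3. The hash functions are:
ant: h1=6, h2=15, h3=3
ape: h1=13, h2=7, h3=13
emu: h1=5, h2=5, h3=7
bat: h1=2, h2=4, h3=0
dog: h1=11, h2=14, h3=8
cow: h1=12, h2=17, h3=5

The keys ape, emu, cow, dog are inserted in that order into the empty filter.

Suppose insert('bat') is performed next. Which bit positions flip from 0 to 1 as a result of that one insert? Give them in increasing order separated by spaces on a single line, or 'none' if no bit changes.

Start: bits=000000000000000000
After insert 'ape': sets bits 7 13 -> bits=000000010000010000
After insert 'emu': sets bits 5 7 -> bits=000001010000010000
After insert 'cow': sets bits 5 12 17 -> bits=000001010000110001
After insert 'dog': sets bits 8 11 14 -> bits=000001011001111001
insert 'bat' would touch bits 0 2 4; currently bit0=0, bit2=0, bit4=0
Bits that are 0 among those (would change 0->1): 0 2 4

Answer: 0 2 4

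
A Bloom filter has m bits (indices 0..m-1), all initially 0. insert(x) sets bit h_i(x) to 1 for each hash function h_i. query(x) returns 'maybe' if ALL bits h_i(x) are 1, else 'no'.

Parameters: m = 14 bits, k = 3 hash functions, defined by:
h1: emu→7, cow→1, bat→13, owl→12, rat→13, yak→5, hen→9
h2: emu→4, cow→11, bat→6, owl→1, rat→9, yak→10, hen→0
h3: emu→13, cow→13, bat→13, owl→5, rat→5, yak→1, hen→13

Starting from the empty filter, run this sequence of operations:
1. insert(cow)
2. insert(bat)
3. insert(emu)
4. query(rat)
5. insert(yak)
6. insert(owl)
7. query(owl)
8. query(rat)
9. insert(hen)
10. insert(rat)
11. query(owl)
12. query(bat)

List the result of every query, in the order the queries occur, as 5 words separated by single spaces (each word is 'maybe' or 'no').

Start: bits=00000000000000
Op 1: insert cow -> sets bits 1 11 13 -> bits=01000000000101
Op 2: insert bat -> sets bits 6 13 -> bits=01000010000101
Op 3: insert emu -> sets bits 4 7 13 -> bits=01001011000101
Op 4: query rat -> checks bit5=0, bit9=0, bit13=1 (has a 0) -> no
Op 5: insert yak -> sets bits 1 5 10 -> bits=01001111001101
Op 6: insert owl -> sets bits 1 5 12 -> bits=01001111001111
Op 7: query owl -> checks bit1=1, bit5=1, bit12=1 (all 1) -> maybe
Op 8: query rat -> checks bit5=1, bit9=0, bit13=1 (has a 0) -> no
Op 9: insert hen -> sets bits 0 9 13 -> bits=11001111011111
Op 10: insert rat -> sets bits 5 9 13 -> bits=11001111011111
Op 11: query owl -> checks bit1=1, bit5=1, bit12=1 (all 1) -> maybe
Op 12: query bat -> checks bit6=1, bit13=1 (all 1) -> maybe
Query results in order: no maybe no maybe maybe

Answer: no maybe no maybe maybe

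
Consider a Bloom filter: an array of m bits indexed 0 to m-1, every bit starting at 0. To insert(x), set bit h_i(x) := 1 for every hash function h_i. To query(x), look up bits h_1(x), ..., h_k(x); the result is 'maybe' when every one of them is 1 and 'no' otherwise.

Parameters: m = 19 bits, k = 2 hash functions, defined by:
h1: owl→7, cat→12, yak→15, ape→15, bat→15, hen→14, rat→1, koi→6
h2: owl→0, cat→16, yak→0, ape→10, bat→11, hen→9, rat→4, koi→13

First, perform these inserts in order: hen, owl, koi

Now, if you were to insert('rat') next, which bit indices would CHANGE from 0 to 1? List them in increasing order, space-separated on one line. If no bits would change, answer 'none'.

Answer: 1 4

Derivation:
Start: bits=0000000000000000000
After insert 'hen': sets bits 9 14 -> bits=0000000001000010000
After insert 'owl': sets bits 0 7 -> bits=1000000101000010000
After insert 'koi': sets bits 6 13 -> bits=1000001101000110000
insert 'rat' would touch bits 1 4; currently bit1=0, bit4=0
Bits that are 0 among those (would change 0->1): 1 4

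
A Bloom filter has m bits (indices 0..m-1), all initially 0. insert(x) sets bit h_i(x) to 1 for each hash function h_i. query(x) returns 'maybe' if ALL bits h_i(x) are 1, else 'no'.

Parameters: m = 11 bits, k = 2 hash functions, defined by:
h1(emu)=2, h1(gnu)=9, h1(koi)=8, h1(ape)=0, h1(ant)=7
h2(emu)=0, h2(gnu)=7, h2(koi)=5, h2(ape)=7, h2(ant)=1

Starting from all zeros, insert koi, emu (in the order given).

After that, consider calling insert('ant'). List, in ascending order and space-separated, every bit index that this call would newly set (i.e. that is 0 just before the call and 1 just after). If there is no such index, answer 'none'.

Answer: 1 7

Derivation:
Start: bits=00000000000
After insert 'koi': sets bits 5 8 -> bits=00000100100
After insert 'emu': sets bits 0 2 -> bits=10100100100
insert 'ant' would touch bits 1 7; currently bit1=0, bit7=0
Bits that are 0 among those (would change 0->1): 1 7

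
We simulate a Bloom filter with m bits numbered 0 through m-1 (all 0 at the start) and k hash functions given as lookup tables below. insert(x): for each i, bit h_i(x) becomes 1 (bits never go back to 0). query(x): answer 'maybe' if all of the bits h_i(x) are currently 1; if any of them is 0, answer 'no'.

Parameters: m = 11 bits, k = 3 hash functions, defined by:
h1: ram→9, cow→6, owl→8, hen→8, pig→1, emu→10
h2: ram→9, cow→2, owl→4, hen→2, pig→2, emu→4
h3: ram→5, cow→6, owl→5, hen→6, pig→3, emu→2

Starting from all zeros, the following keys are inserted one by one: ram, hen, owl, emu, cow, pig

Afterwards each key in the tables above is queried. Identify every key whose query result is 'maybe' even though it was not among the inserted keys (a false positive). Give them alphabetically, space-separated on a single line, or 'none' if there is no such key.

Answer: none

Derivation:
Start: bits=00000000000
After insert 'ram': sets bits 5 9 -> bits=00000100010
After insert 'hen': sets bits 2 6 8 -> bits=00100110110
After insert 'owl': sets bits 4 5 8 -> bits=00101110110
After insert 'emu': sets bits 2 4 10 -> bits=00101110111
After insert 'cow': sets bits 2 6 -> bits=00101110111
After insert 'pig': sets bits 1 2 3 -> bits=01111110111
Not inserted: (none) — query each against bits=01111110111:
False positives (alphabetical): none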